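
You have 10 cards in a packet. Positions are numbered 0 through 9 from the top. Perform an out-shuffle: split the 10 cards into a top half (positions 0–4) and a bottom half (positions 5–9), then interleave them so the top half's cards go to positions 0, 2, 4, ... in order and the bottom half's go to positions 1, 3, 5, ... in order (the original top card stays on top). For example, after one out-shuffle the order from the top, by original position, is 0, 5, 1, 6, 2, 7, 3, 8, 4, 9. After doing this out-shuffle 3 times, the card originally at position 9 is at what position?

Position 9 is a fixed point of every out-shuffle, so the card never moves.

9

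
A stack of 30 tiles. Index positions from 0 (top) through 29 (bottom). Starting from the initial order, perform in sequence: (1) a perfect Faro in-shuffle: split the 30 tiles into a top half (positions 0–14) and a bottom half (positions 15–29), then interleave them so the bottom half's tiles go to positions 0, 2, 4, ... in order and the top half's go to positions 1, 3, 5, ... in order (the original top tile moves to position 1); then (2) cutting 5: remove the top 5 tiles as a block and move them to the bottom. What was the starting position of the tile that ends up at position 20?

12

Undo the operations in reverse order, starting from position 20:
  undo op 2 (cut 5): 20 ← 25
  undo op 1 (in-shuffle, from top half): 25 ← 12
So the tile at position 20 came from original position 12.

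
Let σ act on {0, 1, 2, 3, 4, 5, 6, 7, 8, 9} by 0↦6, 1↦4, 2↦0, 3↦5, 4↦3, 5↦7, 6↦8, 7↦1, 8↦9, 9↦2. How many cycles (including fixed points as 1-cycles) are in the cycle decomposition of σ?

Cycle decomposition: (0 6 8 9 2) (1 4 3 5 7).
2 cycles.

2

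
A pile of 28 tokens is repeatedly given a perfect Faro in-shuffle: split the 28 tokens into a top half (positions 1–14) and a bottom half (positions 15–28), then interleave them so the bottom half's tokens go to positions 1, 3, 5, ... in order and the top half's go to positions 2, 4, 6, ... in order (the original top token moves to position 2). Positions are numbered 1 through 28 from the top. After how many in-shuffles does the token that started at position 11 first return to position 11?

Follow position 11 under repeated in-shuffles:
11 → 22 → 15 → 1 → 2 → 4 → 8 → 16 → ... → 11 (length 28)
It first returns after 28 in-shuffles.

28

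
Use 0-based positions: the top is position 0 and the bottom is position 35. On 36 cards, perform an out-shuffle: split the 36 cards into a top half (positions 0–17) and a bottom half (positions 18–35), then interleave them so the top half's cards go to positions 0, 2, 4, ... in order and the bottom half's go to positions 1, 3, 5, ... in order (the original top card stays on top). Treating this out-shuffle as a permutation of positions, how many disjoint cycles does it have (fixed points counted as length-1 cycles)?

Trace each unvisited position around until it returns:
(0) (1 2 4 8 16 32 ... len 12) (3 6 12 24 13 26 ... len 12) (5 10 20) (7 14 28 21) (15 30 25) (35)
7 cycles in total.

7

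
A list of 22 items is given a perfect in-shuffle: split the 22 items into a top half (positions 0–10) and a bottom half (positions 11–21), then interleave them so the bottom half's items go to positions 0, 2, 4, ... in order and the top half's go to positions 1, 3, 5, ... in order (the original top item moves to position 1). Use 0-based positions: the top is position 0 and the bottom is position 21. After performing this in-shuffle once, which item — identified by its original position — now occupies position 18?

20

Work backwards from position 18, undoing one in-shuffle at a time:
18 ← 20
So the item now at position 18 started at position 20.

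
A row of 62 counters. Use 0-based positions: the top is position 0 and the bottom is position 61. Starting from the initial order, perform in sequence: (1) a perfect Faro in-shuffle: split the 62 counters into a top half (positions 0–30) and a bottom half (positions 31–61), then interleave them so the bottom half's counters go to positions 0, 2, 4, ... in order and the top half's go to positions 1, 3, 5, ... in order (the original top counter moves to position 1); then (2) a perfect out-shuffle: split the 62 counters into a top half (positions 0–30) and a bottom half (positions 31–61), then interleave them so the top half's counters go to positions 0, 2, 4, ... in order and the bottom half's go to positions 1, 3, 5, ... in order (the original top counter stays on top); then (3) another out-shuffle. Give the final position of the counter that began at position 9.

Track the counter from position 9 forward through each operation:
  after op 1 (in-shuffle): 9 → 19
  after op 2 (out-shuffle): 19 → 38
  after op 3 (out-shuffle): 38 → 15

15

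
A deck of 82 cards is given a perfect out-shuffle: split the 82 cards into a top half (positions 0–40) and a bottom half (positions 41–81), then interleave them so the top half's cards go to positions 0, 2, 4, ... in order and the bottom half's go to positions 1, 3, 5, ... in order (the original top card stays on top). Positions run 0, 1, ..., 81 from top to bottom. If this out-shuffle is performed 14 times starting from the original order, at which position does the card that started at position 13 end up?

Track position through each out-shuffle: 13 → 26 → 52 → 23 → 46 → ... (continuing for 14 shuffles total) → 43.

43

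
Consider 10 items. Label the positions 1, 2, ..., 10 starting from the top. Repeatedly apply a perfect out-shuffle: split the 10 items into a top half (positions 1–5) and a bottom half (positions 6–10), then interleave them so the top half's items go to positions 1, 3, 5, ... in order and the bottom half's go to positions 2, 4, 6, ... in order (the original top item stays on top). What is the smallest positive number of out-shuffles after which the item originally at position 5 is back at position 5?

Follow position 5 under repeated out-shuffles:
5 → 9 → 8 → 6 → 2 → 3 → 5
It first returns after 6 out-shuffles.

6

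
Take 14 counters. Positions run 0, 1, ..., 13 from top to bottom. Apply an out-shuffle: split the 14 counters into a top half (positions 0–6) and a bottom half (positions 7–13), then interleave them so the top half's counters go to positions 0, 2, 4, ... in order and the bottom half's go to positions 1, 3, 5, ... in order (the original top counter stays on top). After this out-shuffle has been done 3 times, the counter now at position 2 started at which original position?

10

Work backwards from position 2, undoing one out-shuffle at a time:
2 ← 1 ← 7 ← 10
So the counter now at position 2 started at position 10.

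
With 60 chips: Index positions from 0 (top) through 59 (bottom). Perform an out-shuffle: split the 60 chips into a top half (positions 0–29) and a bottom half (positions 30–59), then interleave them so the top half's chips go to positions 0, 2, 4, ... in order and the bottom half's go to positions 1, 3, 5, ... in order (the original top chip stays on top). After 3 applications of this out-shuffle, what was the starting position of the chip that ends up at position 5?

Work backwards from position 5, undoing one out-shuffle at a time:
5 ← 32 ← 16 ← 8
So the chip now at position 5 started at position 8.

8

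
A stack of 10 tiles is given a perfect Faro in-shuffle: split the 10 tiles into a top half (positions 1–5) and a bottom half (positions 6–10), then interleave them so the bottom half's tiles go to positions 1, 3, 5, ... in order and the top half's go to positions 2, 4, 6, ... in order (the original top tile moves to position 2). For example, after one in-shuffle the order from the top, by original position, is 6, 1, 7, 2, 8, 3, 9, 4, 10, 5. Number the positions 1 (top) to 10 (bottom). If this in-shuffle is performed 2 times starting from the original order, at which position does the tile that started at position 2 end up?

8

Track the tile's position through each in-shuffle:
2 → 4 → 8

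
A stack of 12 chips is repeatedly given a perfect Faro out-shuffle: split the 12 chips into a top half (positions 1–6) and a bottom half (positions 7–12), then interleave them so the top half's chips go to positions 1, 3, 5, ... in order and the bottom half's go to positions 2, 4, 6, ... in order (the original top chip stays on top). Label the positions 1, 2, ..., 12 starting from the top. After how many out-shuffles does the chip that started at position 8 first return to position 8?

Follow position 8 under repeated out-shuffles:
8 → 4 → 7 → 2 → 3 → 5 → 9 → 6 → 11 → 10 → 8
It first returns after 10 out-shuffles.

10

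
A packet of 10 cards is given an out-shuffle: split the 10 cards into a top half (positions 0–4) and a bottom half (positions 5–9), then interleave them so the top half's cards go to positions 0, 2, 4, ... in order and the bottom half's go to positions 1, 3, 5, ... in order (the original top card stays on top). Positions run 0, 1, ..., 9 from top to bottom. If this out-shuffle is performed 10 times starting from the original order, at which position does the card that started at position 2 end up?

5

Track the card's position through each out-shuffle:
2 → 4 → 8 → 7 → 5 → 1 → 2 → 4 → 8 → 7 → 5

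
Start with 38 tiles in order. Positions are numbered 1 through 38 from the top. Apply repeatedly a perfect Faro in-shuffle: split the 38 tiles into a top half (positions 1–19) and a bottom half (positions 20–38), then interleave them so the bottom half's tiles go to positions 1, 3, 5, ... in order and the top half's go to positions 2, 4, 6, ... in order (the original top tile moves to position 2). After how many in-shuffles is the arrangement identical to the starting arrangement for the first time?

12

The in-shuffle permutes the 38 positions with cycle lengths [2, 12, 12, 12].
Every tile is home exactly when every cycle has completed a whole number of laps, i.e. after lcm(2, 12) = 12 in-shuffles.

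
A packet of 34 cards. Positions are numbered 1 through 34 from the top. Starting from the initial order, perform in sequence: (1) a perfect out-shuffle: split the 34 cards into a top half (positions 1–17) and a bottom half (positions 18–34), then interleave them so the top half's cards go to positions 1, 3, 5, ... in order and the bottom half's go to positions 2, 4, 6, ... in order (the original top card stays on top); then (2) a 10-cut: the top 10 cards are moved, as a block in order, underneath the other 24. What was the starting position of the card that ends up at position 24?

Undo the operations in reverse order, starting from position 24:
  undo op 2 (cut 10): 24 ← 34
  undo op 1 (out-shuffle, from bottom half): 34 ← 34
So the card at position 24 came from original position 34.

34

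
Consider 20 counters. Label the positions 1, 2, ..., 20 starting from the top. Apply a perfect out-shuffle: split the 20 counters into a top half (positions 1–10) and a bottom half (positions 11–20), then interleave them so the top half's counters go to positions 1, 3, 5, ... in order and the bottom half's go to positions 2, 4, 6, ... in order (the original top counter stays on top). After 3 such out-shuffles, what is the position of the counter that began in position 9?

Track the counter's position through each out-shuffle:
9 → 17 → 14 → 8

8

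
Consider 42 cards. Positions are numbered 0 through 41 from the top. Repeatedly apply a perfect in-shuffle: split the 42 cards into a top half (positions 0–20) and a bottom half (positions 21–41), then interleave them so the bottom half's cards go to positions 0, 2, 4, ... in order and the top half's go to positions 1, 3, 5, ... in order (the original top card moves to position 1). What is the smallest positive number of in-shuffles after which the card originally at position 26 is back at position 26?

Follow position 26 under repeated in-shuffles:
26 → 10 → 21 → 0 → 1 → 3 → 7 → 15 → 31 → 20 → 41 → 40 → 38 → 34 → 26
It first returns after 14 in-shuffles.

14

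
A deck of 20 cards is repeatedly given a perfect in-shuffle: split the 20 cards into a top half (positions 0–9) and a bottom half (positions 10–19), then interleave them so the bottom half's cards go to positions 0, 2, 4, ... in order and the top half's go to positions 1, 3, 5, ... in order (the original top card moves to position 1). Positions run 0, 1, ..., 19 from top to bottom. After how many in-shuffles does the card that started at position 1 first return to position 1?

6

Follow position 1 under repeated in-shuffles:
1 → 3 → 7 → 15 → 10 → 0 → 1
It first returns after 6 in-shuffles.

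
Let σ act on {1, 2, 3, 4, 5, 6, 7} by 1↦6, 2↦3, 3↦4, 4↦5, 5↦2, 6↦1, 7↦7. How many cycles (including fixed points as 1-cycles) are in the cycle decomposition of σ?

3

Cycle decomposition: (1 6) (2 3 4 5) (7).
3 cycles.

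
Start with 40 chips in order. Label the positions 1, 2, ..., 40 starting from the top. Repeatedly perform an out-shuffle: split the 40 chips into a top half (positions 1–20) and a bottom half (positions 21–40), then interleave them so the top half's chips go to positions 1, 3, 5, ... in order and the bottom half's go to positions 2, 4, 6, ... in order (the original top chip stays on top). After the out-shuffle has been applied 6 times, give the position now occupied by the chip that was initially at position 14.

14

Track the chip's position through each out-shuffle:
14 → 27 → 14 → 27 → 14 → 27 → 14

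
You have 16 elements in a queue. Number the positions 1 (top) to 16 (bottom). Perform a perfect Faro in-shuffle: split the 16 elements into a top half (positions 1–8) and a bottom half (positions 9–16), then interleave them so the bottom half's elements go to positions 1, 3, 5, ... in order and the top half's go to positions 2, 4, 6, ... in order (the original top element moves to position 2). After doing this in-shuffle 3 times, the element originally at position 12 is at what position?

Track the element's position through each in-shuffle:
12 → 7 → 14 → 11

11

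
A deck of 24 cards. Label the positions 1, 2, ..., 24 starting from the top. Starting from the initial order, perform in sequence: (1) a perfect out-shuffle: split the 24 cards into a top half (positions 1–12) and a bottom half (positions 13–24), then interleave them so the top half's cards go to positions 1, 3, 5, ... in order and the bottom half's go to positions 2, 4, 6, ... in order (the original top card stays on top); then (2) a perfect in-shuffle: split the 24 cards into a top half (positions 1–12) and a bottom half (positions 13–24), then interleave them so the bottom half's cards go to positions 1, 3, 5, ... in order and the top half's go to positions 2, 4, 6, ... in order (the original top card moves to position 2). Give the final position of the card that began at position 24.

23

Track the card from position 24 forward through each operation:
  after op 1 (out-shuffle): 24 → 24
  after op 2 (in-shuffle): 24 → 23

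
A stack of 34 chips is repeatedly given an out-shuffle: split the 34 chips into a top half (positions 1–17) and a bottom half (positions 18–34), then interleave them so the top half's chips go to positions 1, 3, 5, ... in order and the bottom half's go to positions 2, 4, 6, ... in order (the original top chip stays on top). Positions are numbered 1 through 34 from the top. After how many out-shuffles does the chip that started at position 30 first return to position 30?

10

Follow position 30 under repeated out-shuffles:
30 → 26 → 18 → 2 → 3 → 5 → 9 → 17 → 33 → 32 → 30
It first returns after 10 out-shuffles.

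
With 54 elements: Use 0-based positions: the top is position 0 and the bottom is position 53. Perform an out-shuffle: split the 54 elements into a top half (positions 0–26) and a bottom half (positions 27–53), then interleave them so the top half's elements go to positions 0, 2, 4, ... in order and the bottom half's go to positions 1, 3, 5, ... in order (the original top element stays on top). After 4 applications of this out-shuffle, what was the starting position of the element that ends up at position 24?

28

Work backwards from position 24, undoing one out-shuffle at a time:
24 ← 12 ← 6 ← 3 ← 28
So the element now at position 24 started at position 28.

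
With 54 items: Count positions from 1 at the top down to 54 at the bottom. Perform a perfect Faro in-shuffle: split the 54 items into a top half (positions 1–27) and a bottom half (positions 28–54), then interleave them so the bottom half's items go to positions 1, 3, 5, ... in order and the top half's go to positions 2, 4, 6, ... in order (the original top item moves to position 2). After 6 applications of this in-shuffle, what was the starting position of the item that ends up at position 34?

16

Work backwards from position 34, undoing one in-shuffle at a time:
34 ← 17 ← 36 ← 18 ← 9 ← 32 ← 16
So the item now at position 34 started at position 16.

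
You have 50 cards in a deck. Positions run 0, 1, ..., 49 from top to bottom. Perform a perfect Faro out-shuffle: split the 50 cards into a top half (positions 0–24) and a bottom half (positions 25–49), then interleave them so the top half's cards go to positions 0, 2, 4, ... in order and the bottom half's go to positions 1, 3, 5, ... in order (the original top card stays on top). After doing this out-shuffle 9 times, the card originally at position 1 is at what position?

Track the card's position through each out-shuffle:
1 → 2 → 4 → 8 → 16 → 32 → 15 → 30 → 11 → 22

22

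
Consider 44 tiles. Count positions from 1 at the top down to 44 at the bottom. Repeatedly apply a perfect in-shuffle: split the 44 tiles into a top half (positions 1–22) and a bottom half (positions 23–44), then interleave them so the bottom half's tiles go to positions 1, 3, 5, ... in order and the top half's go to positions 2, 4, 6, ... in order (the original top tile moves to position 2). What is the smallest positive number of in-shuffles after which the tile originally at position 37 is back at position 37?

Follow position 37 under repeated in-shuffles:
37 → 29 → 13 → 26 → 7 → 14 → 28 → 11 → 22 → 44 → 43 → 41 → 37
It first returns after 12 in-shuffles.

12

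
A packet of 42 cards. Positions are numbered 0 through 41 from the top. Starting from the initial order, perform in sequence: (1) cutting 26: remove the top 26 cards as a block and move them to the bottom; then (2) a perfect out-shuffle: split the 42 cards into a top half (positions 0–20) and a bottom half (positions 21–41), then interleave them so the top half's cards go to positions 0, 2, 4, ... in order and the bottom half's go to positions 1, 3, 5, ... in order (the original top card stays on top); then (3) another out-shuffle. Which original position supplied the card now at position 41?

25

Undo the operations in reverse order, starting from position 41:
  undo op 3 (out-shuffle, from bottom half): 41 ← 41
  undo op 2 (out-shuffle, from bottom half): 41 ← 41
  undo op 1 (cut 26): 41 ← 25
So the card at position 41 came from original position 25.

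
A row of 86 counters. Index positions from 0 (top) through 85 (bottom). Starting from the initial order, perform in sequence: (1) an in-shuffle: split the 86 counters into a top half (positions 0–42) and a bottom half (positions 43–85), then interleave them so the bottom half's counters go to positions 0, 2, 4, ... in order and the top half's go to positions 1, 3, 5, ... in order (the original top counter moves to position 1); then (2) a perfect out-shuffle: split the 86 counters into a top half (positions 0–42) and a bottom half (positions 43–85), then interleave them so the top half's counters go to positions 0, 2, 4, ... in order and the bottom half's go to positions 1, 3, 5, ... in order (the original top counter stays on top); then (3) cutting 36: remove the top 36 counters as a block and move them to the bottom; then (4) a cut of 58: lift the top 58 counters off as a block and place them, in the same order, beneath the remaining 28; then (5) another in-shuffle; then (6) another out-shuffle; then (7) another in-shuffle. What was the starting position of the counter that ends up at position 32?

Undo the operations in reverse order, starting from position 32:
  undo op 7 (in-shuffle, from bottom half): 32 ← 59
  undo op 6 (out-shuffle, from bottom half): 59 ← 72
  undo op 5 (in-shuffle, from bottom half): 72 ← 79
  undo op 4 (cut 58): 79 ← 51
  undo op 3 (cut 36): 51 ← 1
  undo op 2 (out-shuffle, from bottom half): 1 ← 43
  undo op 1 (in-shuffle, from top half): 43 ← 21
So the counter at position 32 came from original position 21.

21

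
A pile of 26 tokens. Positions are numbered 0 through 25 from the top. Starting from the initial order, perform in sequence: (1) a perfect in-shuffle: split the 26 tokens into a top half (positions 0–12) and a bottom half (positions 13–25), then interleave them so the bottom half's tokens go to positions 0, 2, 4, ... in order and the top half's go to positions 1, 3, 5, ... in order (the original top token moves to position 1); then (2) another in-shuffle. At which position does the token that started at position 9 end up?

Track the token from position 9 forward through each operation:
  after op 1 (in-shuffle): 9 → 19
  after op 2 (in-shuffle): 19 → 12

12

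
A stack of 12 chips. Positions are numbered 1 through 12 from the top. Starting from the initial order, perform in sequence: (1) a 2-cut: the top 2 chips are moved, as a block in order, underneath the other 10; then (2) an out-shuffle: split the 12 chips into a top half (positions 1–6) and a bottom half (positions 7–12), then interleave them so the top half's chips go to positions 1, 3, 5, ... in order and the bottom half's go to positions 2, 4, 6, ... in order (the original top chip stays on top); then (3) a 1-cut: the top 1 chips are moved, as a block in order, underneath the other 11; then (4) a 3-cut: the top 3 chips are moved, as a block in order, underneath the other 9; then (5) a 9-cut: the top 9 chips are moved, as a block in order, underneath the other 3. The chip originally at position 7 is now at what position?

Track the chip from position 7 forward through each operation:
  after op 1 (cut 2): 7 → 5
  after op 2 (out-shuffle): 5 → 9
  after op 3 (cut 1): 9 → 8
  after op 4 (cut 3): 8 → 5
  after op 5 (cut 9): 5 → 8

8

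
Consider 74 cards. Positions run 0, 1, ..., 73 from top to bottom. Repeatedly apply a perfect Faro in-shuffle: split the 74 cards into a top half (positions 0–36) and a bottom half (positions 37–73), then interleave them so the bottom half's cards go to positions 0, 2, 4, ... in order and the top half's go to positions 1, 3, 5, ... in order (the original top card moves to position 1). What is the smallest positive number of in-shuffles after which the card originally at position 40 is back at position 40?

Follow position 40 under repeated in-shuffles:
40 → 6 → 13 → 27 → 55 → 36 → 73 → 72 → 70 → 66 → 58 → 42 → 10 → 21 → 43 → 12 → 25 → 51 → 28 → 57 → 40
It first returns after 20 in-shuffles.

20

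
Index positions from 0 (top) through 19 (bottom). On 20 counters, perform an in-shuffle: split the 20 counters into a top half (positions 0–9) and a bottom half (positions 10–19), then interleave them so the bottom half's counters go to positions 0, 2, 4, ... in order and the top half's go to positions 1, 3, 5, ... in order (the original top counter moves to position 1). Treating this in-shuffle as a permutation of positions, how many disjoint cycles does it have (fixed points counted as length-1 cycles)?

Trace each unvisited position around until it returns:
(0 1 3 7 15 10) (2 5 11) (4 9 19 18 16 12) (6 13) (8 17 14)
5 cycles in total.

5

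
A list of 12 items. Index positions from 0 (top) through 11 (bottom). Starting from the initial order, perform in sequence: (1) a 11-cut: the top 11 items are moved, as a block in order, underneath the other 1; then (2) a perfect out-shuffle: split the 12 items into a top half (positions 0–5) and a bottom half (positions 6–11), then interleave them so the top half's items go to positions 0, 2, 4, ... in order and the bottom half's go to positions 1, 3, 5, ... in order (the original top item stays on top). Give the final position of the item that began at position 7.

Track the item from position 7 forward through each operation:
  after op 1 (cut 11): 7 → 8
  after op 2 (out-shuffle): 8 → 5

5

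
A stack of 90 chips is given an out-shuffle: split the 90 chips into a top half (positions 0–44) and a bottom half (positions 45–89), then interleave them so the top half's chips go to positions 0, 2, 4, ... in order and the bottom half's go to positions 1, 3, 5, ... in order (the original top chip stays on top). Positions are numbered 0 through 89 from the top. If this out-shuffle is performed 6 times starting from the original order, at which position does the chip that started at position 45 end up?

Track the chip's position through each out-shuffle:
45 → 1 → 2 → 4 → 8 → 16 → 32

32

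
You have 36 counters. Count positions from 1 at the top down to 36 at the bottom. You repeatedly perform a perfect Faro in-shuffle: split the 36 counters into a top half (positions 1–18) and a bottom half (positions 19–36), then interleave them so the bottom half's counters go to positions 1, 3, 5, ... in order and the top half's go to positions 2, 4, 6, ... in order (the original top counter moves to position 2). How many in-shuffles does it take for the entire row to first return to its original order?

36

The in-shuffle permutes the 36 positions with cycle lengths [36].
Every counter is home exactly when every cycle has completed a whole number of laps, i.e. after lcm(36) = 36 in-shuffles.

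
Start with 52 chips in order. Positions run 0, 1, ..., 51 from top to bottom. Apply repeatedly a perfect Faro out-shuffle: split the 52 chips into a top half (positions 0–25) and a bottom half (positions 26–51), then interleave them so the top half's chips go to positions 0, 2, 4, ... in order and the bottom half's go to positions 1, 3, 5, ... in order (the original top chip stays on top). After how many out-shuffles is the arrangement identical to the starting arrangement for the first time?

8

The out-shuffle permutes the 52 positions with cycle lengths [1, 1, 2, 8, 8, 8, 8, 8, 8].
Every chip is home exactly when every cycle has completed a whole number of laps, i.e. after lcm(1, 2, 8) = 8 out-shuffles.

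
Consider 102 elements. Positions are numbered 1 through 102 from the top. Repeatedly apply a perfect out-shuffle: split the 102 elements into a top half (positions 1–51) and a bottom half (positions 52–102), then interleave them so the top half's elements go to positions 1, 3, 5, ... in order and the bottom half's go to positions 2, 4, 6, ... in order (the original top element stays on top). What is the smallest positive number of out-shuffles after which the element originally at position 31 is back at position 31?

100

Follow position 31 under repeated out-shuffles:
31 → 61 → 20 → 39 → 77 → 52 → 2 → 3 → ... → 31 (length 100)
It first returns after 100 out-shuffles.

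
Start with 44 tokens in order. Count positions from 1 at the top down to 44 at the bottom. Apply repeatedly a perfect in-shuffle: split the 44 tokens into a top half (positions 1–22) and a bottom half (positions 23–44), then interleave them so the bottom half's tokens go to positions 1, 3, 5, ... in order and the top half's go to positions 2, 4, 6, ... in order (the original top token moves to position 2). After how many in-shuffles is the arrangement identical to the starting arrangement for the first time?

12

The in-shuffle permutes the 44 positions with cycle lengths [2, 4, 4, 4, 6, 12, 12].
Every token is home exactly when every cycle has completed a whole number of laps, i.e. after lcm(2, 4, 6, 12) = 12 in-shuffles.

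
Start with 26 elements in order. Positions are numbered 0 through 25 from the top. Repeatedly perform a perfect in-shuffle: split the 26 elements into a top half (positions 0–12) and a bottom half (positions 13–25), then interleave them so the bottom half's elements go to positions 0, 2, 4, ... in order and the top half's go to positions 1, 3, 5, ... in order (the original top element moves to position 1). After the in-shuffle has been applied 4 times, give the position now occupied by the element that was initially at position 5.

Track the element's position through each in-shuffle:
5 → 11 → 23 → 20 → 14

14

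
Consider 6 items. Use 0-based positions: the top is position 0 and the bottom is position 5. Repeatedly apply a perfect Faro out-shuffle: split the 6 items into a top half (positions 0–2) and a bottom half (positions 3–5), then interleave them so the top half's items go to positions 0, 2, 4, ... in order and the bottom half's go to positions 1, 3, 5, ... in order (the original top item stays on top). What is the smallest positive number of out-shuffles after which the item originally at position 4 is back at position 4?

4

Follow position 4 under repeated out-shuffles:
4 → 3 → 1 → 2 → 4
It first returns after 4 out-shuffles.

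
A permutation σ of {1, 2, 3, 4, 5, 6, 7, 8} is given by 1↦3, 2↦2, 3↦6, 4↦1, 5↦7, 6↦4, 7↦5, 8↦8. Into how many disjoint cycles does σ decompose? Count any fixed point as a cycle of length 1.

Cycle decomposition: (1 3 6 4) (2) (5 7) (8).
4 cycles.

4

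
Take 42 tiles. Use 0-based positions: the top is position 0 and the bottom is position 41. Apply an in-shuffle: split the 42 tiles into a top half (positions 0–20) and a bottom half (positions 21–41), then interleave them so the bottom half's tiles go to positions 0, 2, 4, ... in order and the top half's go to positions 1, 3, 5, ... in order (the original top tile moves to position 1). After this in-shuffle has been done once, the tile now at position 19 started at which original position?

Work backwards from position 19, undoing one in-shuffle at a time:
19 ← 9
So the tile now at position 19 started at position 9.

9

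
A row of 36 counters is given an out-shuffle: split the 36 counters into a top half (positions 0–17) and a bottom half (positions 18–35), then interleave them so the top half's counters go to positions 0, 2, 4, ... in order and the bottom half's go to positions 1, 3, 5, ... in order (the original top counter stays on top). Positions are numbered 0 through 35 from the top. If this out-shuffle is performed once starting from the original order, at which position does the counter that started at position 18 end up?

1

Track the counter's position through each out-shuffle:
18 → 1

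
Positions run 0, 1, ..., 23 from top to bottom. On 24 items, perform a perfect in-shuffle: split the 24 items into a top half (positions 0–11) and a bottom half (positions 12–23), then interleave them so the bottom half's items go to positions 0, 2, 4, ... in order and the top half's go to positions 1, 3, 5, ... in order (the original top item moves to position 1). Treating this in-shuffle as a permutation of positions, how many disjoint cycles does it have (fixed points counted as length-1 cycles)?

2

Trace each unvisited position around until it returns:
(0 1 3 7 15 6 ... len 20) (4 9 19 14)
2 cycles in total.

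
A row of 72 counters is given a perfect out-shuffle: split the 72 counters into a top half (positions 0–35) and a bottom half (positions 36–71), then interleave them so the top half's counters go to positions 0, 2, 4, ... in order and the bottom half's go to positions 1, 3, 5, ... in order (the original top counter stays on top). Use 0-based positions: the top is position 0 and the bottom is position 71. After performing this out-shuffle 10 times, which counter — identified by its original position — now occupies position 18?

Work backwards from position 18, undoing one out-shuffle at a time:
18 ← 9 ← 40 ← 20 ← 10 ← 5 ← 38 ← 19 ← 45 ← 58 ← 29
So the counter now at position 18 started at position 29.

29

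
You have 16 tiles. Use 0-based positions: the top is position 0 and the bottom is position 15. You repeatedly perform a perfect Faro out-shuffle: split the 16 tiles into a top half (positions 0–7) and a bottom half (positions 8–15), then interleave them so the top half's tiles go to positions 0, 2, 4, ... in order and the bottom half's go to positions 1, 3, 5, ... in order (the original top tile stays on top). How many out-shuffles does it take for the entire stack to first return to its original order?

4

The out-shuffle permutes the 16 positions with cycle lengths [1, 1, 2, 4, 4, 4].
Every tile is home exactly when every cycle has completed a whole number of laps, i.e. after lcm(1, 2, 4) = 4 out-shuffles.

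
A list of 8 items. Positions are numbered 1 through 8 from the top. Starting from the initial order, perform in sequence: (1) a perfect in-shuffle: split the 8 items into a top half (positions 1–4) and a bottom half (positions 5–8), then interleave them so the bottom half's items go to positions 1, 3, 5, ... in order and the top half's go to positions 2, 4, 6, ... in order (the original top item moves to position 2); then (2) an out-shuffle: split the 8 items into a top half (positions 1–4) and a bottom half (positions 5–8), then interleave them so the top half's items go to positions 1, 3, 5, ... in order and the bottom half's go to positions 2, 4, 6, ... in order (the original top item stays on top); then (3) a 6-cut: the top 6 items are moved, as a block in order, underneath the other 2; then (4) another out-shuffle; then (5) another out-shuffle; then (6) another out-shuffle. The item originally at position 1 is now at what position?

Track the item from position 1 forward through each operation:
  after op 1 (in-shuffle): 1 → 2
  after op 2 (out-shuffle): 2 → 3
  after op 3 (cut 6): 3 → 5
  after op 4 (out-shuffle): 5 → 2
  after op 5 (out-shuffle): 2 → 3
  after op 6 (out-shuffle): 3 → 5

5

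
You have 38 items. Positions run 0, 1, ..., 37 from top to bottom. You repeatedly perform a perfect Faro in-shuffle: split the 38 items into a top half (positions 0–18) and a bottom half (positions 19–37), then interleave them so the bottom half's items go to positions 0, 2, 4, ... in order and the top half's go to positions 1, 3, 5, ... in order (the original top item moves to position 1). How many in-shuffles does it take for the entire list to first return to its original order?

The in-shuffle permutes the 38 positions with cycle lengths [2, 12, 12, 12].
Every item is home exactly when every cycle has completed a whole number of laps, i.e. after lcm(2, 12) = 12 in-shuffles.

12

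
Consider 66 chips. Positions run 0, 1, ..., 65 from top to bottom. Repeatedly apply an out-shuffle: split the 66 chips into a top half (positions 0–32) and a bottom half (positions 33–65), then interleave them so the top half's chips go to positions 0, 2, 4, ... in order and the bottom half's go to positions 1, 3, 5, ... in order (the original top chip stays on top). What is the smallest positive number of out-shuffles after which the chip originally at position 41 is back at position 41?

12

Follow position 41 under repeated out-shuffles:
41 → 17 → 34 → 3 → 6 → 12 → 24 → 48 → 31 → 62 → 59 → 53 → 41
It first returns after 12 out-shuffles.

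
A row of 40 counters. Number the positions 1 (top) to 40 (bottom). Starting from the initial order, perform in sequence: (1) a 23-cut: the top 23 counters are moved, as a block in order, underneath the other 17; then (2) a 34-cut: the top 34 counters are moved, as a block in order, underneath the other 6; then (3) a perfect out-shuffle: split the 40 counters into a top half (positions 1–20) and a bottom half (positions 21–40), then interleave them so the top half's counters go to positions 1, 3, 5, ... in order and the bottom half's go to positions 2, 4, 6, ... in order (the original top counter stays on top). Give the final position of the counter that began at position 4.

14

Track the counter from position 4 forward through each operation:
  after op 1 (cut 23): 4 → 21
  after op 2 (cut 34): 21 → 27
  after op 3 (out-shuffle): 27 → 14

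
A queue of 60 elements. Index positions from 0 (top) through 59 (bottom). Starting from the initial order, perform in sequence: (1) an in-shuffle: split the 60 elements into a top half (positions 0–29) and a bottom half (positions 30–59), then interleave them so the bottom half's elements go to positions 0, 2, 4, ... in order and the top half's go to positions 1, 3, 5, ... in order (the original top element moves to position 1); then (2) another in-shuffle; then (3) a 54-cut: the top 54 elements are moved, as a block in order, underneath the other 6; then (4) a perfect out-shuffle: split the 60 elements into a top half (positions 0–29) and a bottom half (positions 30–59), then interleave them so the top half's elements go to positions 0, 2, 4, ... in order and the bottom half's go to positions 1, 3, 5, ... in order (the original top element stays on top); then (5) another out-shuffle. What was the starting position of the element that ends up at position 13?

Undo the operations in reverse order, starting from position 13:
  undo op 5 (out-shuffle, from bottom half): 13 ← 36
  undo op 4 (out-shuffle, from top half): 36 ← 18
  undo op 3 (cut 54): 18 ← 12
  undo op 2 (in-shuffle, from bottom half): 12 ← 36
  undo op 1 (in-shuffle, from bottom half): 36 ← 48
So the element at position 13 came from original position 48.

48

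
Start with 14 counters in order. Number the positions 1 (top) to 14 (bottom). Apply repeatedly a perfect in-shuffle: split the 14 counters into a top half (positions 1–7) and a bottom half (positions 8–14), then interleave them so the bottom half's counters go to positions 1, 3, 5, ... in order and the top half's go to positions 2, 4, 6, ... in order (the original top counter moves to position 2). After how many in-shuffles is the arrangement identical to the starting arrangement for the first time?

4

The in-shuffle permutes the 14 positions with cycle lengths [2, 4, 4, 4].
Every counter is home exactly when every cycle has completed a whole number of laps, i.e. after lcm(2, 4) = 4 in-shuffles.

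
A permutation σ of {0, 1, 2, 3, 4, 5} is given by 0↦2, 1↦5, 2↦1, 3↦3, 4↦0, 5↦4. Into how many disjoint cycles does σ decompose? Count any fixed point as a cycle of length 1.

Cycle decomposition: (0 2 1 5 4) (3).
2 cycles.

2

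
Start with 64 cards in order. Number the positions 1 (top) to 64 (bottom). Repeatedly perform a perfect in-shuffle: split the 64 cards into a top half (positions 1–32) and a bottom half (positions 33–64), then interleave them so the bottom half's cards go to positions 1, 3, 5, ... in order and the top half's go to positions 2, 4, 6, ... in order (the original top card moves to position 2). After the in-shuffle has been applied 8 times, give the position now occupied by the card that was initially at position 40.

35

Track the card's position through each in-shuffle:
40 → 15 → 30 → 60 → 55 → 45 → 25 → 50 → 35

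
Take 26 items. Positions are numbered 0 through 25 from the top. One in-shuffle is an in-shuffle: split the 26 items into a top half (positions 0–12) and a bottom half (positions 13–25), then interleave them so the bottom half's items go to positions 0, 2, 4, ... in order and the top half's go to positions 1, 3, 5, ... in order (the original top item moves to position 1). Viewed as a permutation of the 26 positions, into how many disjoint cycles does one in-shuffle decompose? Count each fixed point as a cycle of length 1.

3

Trace each unvisited position around until it returns:
(0 1 3 7 15 4 ... len 18) (2 5 11 23 20 14) (8 17)
3 cycles in total.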